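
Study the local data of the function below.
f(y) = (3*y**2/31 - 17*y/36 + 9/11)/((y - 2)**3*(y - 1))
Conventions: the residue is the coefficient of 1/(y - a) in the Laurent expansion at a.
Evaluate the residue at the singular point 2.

The residue is 5435/12276.

At the order-3 pole 2 set g(y) = (y - (2))^3*f(y) = (3*y**2/31 - 17*y/36 + 9/11)/(y - 1).
Order-3 pole: residue = g''(a)/2; g''(2) = 5435/6138, so the residue is 5435/12276.


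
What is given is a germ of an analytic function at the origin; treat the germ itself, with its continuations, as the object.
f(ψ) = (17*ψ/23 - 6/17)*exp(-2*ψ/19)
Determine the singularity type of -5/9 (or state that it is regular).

There is no denominator, hence no pole anywhere.
The factor exp(-2*ψ/19) is entire.
So the germ continues analytically to -5/9.

The point is a regular point.


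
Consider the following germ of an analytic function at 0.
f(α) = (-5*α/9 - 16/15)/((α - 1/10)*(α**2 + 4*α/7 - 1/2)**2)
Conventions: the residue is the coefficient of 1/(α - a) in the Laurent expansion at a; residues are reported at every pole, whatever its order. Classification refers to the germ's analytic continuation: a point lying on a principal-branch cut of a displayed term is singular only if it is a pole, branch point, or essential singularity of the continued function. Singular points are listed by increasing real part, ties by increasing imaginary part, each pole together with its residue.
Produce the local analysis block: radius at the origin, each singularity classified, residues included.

Denominator factor (α - 1/10): pole of order 1 at 1/10, modulus 1/10.
Denominator factor (α**2 + 4*α/7 - 1/2)^2: discriminant 114/49, real irrational roots -2/7 + (1/14)*sqrt(114) and -2/7 - (1/14)*sqrt(114); poles of order 2, moduli -2/7 + (1/14)*sqrt(114) and 2/7 + (1/14)*sqrt(114).
The radius of convergence is the smallest modulus among the singular points: 1/10.
The factor α**2 + 4*α/7 - 1/2 splits as (α - a)(α - a') with a = -2/7 - (1/14)*sqrt(114), a' = -2/7 + (1/14)*sqrt(114). At the order-2 pole a set g(α) = (α - a)^2*f(α) = [(-5*α/9 - 16/15)/(α - 1/10)] / (α - a')^2.
Order-2 pole: residue = g'(a); g'(-2/7 - (1/14)*sqrt(114)) = 24500/8181 - (661451/2953341)*sqrt(114), so the residue is 24500/8181 - (661451/2953341)*sqrt(114).
At the order-1 pole 1/10 set g(α) = (α - (1/10))*f(α) = (-5*α/9 - 16/15)/(α**2 + 4*α/7 - 1/2)**2.
Simple pole: residue = g(a) at a = 1/10, which is -49000/8181.
The factor α**2 + 4*α/7 - 1/2 splits as (α - a)(α - a') with a = -2/7 + (1/14)*sqrt(114), a' = -2/7 - (1/14)*sqrt(114). At the order-2 pole a set g(α) = (α - a)^2*f(α) = [(-5*α/9 - 16/15)/(α - 1/10)] / (α - a')^2.
Order-2 pole: residue = g'(a); g'(-2/7 + (1/14)*sqrt(114)) = 24500/8181 + (661451/2953341)*sqrt(114), so the residue is 24500/8181 + (661451/2953341)*sqrt(114).
List the singular points by increasing real part (a conjugate pair: the negative imaginary part first).

Radius of convergence at 0: 1/10.
At -2/7 - (1/14)*sqrt(114): a pole of order 2; residue 24500/8181 - (661451/2953341)*sqrt(114).
At 1/10: a pole of order 1; residue -49000/8181.
At -2/7 + (1/14)*sqrt(114): a pole of order 2; residue 24500/8181 + (661451/2953341)*sqrt(114).


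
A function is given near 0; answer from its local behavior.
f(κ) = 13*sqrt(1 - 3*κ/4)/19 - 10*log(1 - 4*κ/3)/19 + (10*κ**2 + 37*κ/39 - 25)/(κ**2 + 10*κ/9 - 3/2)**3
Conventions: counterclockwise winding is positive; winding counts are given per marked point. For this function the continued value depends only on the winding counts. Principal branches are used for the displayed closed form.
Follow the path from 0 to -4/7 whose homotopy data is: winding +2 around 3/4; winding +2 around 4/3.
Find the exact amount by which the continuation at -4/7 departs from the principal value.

Continued minus principal equals -(40/19)*pi*i.

The rational part is single-valued and drops out of the difference; each branch term changes only by its own monodromy.
(-10/19)*log(1 - κ/(3/4)): each positive loop around 3/4 adds 2*pi*i to the log, so winding +2 contributes (-10/19)*(2)*2*pi*i = -(40/19)*pi*i.
(13/19)*sqrt(1 - κ/(4/3)): winding +2 is even, the square root returns to the same sheet, contribution 0.
Summing the contributions at κ = -4/7 gives -(40/19)*pi*i.


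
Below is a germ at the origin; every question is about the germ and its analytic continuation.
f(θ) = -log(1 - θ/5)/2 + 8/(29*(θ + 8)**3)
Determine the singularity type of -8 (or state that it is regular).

The denominator factor θ + 8 vanishes at -8 and appears to the power 3; the numerator there equals 8/29, nonzero, and no other factor vanishes.
The branch terms are analytic at this point.
Hence a pole whose order is the multiplicity, 3.

The point is a pole of order 3.


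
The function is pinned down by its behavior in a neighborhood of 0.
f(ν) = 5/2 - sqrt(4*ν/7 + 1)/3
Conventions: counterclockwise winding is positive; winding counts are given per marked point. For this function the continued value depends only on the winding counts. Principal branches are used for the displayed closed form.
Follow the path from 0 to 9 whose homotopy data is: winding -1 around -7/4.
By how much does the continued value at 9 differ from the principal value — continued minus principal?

The rational part is single-valued and drops out of the difference; each branch term changes only by its own monodromy.
(-1/3)*sqrt(1 - ν/(-7/4)): winding -1 is odd, the square root flips sign, contributing -2*(-1/3)*sqrt(1 - (9)/(-7/4)) = -2*(-1/3)*sqrt(43/7) = (2/21)*sqrt(301).
Summing the contributions at ν = 9 gives (2/21)*sqrt(301).

Continued minus principal equals (2/21)*sqrt(301).


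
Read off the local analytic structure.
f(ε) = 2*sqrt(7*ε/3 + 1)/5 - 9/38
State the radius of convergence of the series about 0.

Branch term (2/5)*sqrt(1 - ε/(-3/7)): its argument vanishes at ε = -3/7, a square-root branch point, modulus 3/7.
The radius of convergence is the smallest modulus among the singular points: 3/7.

The radius of convergence is 3/7.


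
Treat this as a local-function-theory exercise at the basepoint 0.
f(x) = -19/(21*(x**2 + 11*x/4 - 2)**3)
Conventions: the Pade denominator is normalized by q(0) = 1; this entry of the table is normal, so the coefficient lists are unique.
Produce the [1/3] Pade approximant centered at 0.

Taylor coefficients needed (expand at 0): a_0 = 19/168, a_1 = 209/448, a_2 = 2603/1792, a_3 = 166573/43008, a_4 = 2165487/229376.
Write the denominator as Q(x) = 1 + q1*x + q2*x^2 + q3*x^3. Requiring Q*f - P = O(x^5) with deg P <= 1 kills the coefficients of x^2..x^4 in Q*f:
  x^2: a_2 + q1*a_1 + q2*a_0 = 0, i.e. 2603/1792 + (209/448)*q1 + (19/168)*q2 = 0.
  x^3: a_3 + q1*a_2 + q2*a_1 + q3*a_0 = 0, i.e. 166573/43008 + (2603/1792)*q1 + (209/448)*q2 + (19/168)*q3 = 0.
  x^4: a_4 + q1*a_3 + q2*a_2 + q3*a_1 = 0, i.e. 2165487/229376 + (166573/43008)*q1 + (2603/1792)*q2 + (209/448)*q3 = 0.
Solving this linear system: q1 = -17229/6248, q2 = -6675/4544, q3 = 2891209/399872.
The numerator is Q*f truncated at degree 1: P0 = a_0 = 19/168; P1 = a_1 + q1*a_0 = 1691/10934.

The Pade approximant has numerator coefficients [19/168, 1691/10934]; denominator coefficients [1, -17229/6248, -6675/4544, 2891209/399872].


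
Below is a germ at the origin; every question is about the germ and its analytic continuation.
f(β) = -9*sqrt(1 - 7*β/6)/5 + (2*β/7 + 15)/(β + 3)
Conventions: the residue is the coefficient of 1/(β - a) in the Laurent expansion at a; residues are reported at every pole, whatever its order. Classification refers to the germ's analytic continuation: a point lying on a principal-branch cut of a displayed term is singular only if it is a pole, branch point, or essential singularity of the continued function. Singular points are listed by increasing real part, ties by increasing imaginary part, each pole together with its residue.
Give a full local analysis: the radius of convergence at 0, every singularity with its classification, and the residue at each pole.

Denominator factor (β + 3): pole of order 1 at -3, modulus 3.
Branch term (-9/5)*sqrt(1 - β/(6/7)): its argument vanishes at β = 6/7, a square-root branch point, modulus 6/7.
The radius of convergence is the smallest modulus among the singular points: 6/7.
The branch term is analytic at -3 and contributes nothing to the residue; only the rational part matters.
At the order-1 pole -3 set g(β) = (β - (-3))*(rational part) = 2*β/7 + 15.
Simple pole: residue = g(a) at a = -3, which is 99/7.
List the singular points by increasing real part (a conjugate pair: the negative imaginary part first).

Radius of convergence at 0: 6/7.
At -3: a pole of order 1; residue 99/7.
At 6/7: an algebraic (square-root) branch point.


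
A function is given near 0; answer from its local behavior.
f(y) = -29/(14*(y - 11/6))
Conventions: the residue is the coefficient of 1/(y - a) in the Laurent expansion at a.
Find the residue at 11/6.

At the order-1 pole 11/6 set g(y) = (y - (11/6))*f(y) = -29/14.
Simple pole: residue = g(a) at a = 11/6, which is -29/14.

The residue is -29/14.


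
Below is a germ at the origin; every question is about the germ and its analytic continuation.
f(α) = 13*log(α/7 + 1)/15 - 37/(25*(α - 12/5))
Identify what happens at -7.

The term (13/15)*log(1 - α/(-7)) has argument 1 - -7/(-7) = 0 at -7: a logarithmic (infinitely-sheeted) branch point; the remaining terms are analytic or single-valued there.

The point is a logarithmic branch point.


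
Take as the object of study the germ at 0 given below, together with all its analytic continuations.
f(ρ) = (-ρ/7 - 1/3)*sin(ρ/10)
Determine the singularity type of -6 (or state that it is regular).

The point is a regular point.

There is no denominator, hence no pole anywhere.
The factor sin(ρ/10) is entire.
So the germ continues analytically to -6.


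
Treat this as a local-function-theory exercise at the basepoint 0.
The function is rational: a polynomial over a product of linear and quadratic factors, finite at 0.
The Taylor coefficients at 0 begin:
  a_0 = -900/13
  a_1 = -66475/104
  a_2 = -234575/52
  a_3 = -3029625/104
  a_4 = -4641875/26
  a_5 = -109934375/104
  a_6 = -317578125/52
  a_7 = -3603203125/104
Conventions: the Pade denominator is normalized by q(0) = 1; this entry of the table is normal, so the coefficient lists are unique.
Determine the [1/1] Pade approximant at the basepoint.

The Pade approximant has numerator coefficients [-900/13, -41641825/276536]; denominator coefficients [1, -18766/2659].

Taylor coefficients needed (read off): a_0 = -900/13, a_1 = -66475/104, a_2 = -234575/52.
Write the denominator as Q(χ) = 1 + q1*χ. Requiring Q*f - P = O(χ^3) with deg P <= 1 kills the coefficients of χ^2..χ^2 in Q*f:
  χ^2: a_2 + q1*a_1 = 0, i.e. -234575/52 + (-66475/104)*q1 = 0.
Solving this linear system: q1 = -18766/2659.
The numerator is Q*f truncated at degree 1: P0 = a_0 = -900/13; P1 = a_1 + q1*a_0 = -41641825/276536.


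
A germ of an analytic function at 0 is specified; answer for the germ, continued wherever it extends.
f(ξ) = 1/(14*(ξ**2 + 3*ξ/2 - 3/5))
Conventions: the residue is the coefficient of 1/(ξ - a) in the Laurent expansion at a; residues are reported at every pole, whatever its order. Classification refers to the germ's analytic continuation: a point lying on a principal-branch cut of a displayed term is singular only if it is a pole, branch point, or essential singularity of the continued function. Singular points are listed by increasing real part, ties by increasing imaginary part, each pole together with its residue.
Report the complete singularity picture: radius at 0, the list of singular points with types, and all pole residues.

Radius of convergence at 0: -3/4 + (1/20)*sqrt(465).
At -3/4 - (1/20)*sqrt(465): a pole of order 1; residue -(1/651)*sqrt(465).
At -3/4 + (1/20)*sqrt(465): a pole of order 1; residue (1/651)*sqrt(465).

Denominator factor (ξ**2 + 3*ξ/2 - 3/5): discriminant 93/20, real irrational roots -3/4 + (1/20)*sqrt(465) and -3/4 - (1/20)*sqrt(465); poles of order 1, moduli -3/4 + (1/20)*sqrt(465) and 3/4 + (1/20)*sqrt(465).
The radius of convergence is the smallest modulus among the singular points: -3/4 + (1/20)*sqrt(465).
The factor ξ**2 + 3*ξ/2 - 3/5 splits as (ξ - a)(ξ - a') with a = -3/4 - (1/20)*sqrt(465), a' = -3/4 + (1/20)*sqrt(465). At the order-1 pole a set g(ξ) = (ξ - a)*f(ξ) = [1/14] / (ξ - a').
Simple pole: residue = g(a) at a = -3/4 - (1/20)*sqrt(465), which is -(1/651)*sqrt(465).
The factor ξ**2 + 3*ξ/2 - 3/5 splits as (ξ - a)(ξ - a') with a = -3/4 + (1/20)*sqrt(465), a' = -3/4 - (1/20)*sqrt(465). At the order-1 pole a set g(ξ) = (ξ - a)*f(ξ) = [1/14] / (ξ - a').
Simple pole: residue = g(a) at a = -3/4 + (1/20)*sqrt(465), which is (1/651)*sqrt(465).
List the singular points by increasing real part (a conjugate pair: the negative imaginary part first).


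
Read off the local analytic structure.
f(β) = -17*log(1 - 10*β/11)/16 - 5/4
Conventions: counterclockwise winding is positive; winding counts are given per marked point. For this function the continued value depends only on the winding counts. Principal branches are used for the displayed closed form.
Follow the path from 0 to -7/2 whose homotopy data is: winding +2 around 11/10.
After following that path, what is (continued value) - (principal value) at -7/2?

The rational part is single-valued and drops out of the difference; each branch term changes only by its own monodromy.
(-17/16)*log(1 - β/(11/10)): each positive loop around 11/10 adds 2*pi*i to the log, so winding +2 contributes (-17/16)*(2)*2*pi*i = -(17/4)*pi*i.
Summing the contributions at β = -7/2 gives -(17/4)*pi*i.

Continued minus principal equals -(17/4)*pi*i.


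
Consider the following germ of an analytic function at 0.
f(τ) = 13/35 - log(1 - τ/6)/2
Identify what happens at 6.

The term (-1/2)*log(1 - τ/(6)) has argument 1 - 6/(6) = 0 at 6: a logarithmic (infinitely-sheeted) branch point; the remaining terms are analytic or single-valued there.

The point is a logarithmic branch point.


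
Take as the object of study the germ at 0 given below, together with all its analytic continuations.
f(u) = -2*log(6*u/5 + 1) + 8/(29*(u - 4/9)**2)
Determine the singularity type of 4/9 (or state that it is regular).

The denominator factor u - 4/9 vanishes at 4/9 and appears to the power 2; the numerator there equals 8/29, nonzero, and no other factor vanishes.
The branch terms are analytic at this point.
Hence a pole whose order is the multiplicity, 2.

The point is a pole of order 2.


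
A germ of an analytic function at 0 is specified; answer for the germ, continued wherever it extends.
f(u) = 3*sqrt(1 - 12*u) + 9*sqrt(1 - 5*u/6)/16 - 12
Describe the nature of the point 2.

The point is a regular point.

There is no denominator, hence no pole anywhere.
Branch term sqrt(1 - u/(1/12)): argument at 2 is -23, nonzero, so 2 is not its branch point (a point on a principal cut is still regular for the continued germ).
Branch term sqrt(1 - u/(6/5)): argument at 2 is -2/3, nonzero, so 2 is not its branch point (a point on a principal cut is still regular for the continued germ).
So the germ continues analytically to 2.


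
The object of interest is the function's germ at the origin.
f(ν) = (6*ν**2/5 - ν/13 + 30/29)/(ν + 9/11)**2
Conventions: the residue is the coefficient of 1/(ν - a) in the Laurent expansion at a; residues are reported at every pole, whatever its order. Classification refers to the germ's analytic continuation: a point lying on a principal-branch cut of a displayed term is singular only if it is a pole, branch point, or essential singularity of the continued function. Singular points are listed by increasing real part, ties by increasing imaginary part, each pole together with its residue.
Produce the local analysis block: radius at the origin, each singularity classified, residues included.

Radius of convergence at 0: 9/11.
At -9/11: a pole of order 2; residue -1459/715.

Denominator factor (ν + 9/11)^2: pole of order 2 at -9/11, modulus 9/11.
The radius of convergence is the smallest modulus among the singular points: 9/11.
At the order-2 pole -9/11 set g(ν) = (ν - (-9/11))^2*f(ν) = 6*ν**2/5 - ν/13 + 30/29.
Order-2 pole: residue = g'(a); g'(-9/11) = -1459/715, so the residue is -1459/715.


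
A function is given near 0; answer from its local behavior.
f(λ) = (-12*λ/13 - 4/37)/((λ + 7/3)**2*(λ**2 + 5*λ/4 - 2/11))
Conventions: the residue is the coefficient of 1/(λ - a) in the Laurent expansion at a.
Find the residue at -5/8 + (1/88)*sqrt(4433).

The residue is -181937448/415122721 + (1038487032/167294456563)*sqrt(4433).

The factor λ**2 + 5*λ/4 - 2/11 splits as (λ - a)(λ - a') with a = -5/8 + (1/88)*sqrt(4433), a' = -5/8 - (1/88)*sqrt(4433). At the order-1 pole a set g(λ) = (λ - a)*f(λ) = [(-12*λ/13 - 4/37)/(λ + 7/3)**2] / (λ - a').
Simple pole: residue = g(a) at a = -5/8 + (1/88)*sqrt(4433), which is -181937448/415122721 + (1038487032/167294456563)*sqrt(4433).


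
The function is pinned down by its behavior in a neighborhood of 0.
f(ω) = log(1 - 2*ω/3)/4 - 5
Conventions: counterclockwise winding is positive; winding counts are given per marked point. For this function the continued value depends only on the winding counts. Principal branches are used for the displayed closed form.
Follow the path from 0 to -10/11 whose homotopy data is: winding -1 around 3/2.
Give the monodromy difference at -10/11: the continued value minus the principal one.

The rational part is single-valued and drops out of the difference; each branch term changes only by its own monodromy.
(1/4)*log(1 - ω/(3/2)): each positive loop around 3/2 adds 2*pi*i to the log, so winding -1 contributes (1/4)*(-1)*2*pi*i = -(1/2)*pi*i.
Summing the contributions at ω = -10/11 gives -(1/2)*pi*i.

Continued minus principal equals -(1/2)*pi*i.


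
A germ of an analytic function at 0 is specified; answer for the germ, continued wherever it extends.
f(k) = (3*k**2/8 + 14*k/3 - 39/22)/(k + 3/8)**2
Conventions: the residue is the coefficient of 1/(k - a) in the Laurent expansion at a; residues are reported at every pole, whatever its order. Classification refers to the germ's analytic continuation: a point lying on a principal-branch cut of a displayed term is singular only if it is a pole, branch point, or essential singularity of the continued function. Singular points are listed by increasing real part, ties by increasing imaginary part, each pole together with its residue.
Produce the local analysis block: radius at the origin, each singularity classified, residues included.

Denominator factor (k + 3/8)^2: pole of order 2 at -3/8, modulus 3/8.
The radius of convergence is the smallest modulus among the singular points: 3/8.
At the order-2 pole -3/8 set g(k) = (k - (-3/8))^2*f(k) = 3*k**2/8 + 14*k/3 - 39/22.
Order-2 pole: residue = g'(a); g'(-3/8) = 421/96, so the residue is 421/96.

Radius of convergence at 0: 3/8.
At -3/8: a pole of order 2; residue 421/96.


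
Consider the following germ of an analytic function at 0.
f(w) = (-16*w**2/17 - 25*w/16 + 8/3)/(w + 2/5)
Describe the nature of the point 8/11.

Denominator factors: w + 2/5 = 62/55 at w = 8/11 — none vanishes.
So the germ continues analytically to 8/11.

The point is a regular point.


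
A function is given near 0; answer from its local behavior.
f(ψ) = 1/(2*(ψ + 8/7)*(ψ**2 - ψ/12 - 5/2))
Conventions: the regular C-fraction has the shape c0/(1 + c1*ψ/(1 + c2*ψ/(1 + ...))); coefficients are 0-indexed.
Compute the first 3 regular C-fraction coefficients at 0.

The regular C-fraction coefficients are [-7/40, 109/120, 89/218].

Taylor coefficients (expand at 0): a_0 = -7/40, a_1 = 763/4800, a_2 = -120547/576000.
c0 = a_0 = -7/40. Peel one level at a time: if S = 1 + c*ψ/S' with S'(0) = 1, then c is the ψ-coefficient of S and S' = c*ψ/(S - 1).
S_1 = c0/f = 1 + (109/120)*ψ + (-89/240)*ψ^2 + ...; c1 = 109/120.
S_2 = c1*ψ/(S_1 - 1) = 1 + (89/218)*ψ + ...; c2 = 89/218.


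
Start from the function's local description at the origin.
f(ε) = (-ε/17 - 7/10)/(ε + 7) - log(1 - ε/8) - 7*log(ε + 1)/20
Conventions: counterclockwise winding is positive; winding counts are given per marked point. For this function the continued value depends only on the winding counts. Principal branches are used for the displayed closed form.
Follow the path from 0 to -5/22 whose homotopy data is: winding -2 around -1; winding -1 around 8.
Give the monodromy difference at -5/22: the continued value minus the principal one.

Continued minus principal equals (17/5)*pi*i.

The rational part is single-valued and drops out of the difference; each branch term changes only by its own monodromy.
(-1)*log(1 - ε/(8)): each positive loop around 8 adds 2*pi*i to the log, so winding -1 contributes (-1)*(-1)*2*pi*i = (2)*pi*i.
(-7/20)*log(1 - ε/(-1)): each positive loop around -1 adds 2*pi*i to the log, so winding -2 contributes (-7/20)*(-2)*2*pi*i = (7/5)*pi*i.
Summing the contributions at ε = -5/22 gives (17/5)*pi*i.


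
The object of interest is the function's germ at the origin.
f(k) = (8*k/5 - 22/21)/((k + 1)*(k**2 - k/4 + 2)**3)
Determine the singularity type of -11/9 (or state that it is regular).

Denominator factors: k**2 - k/4 + 2 = 1231/324 at k = -11/9; k + 1 = -2/9 at k = -11/9 — none vanishes.
So the germ continues analytically to -11/9.

The point is a regular point.


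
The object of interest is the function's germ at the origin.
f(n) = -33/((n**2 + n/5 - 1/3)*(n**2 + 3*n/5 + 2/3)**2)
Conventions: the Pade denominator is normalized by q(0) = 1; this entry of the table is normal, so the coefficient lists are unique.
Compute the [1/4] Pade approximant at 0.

Taylor coefficients needed (expand at 0): a_0 = 891/4, a_1 = -2673/10, a_2 = 152361/400, a_3 = 232551/400, a_4 = 3825063/8000, a_5 = 2189187/3125.
Write the denominator as Q(n) = 1 + q1*n + q2*n^2 + q3*n^3 + q4*n^4. Requiring Q*f - P = O(n^6) with deg P <= 1 kills the coefficients of n^2..n^5 in Q*f:
  n^2: a_2 + q1*a_1 + q2*a_0 = 0, i.e. 152361/400 + (-2673/10)*q1 + (891/4)*q2 = 0.
  n^3: a_3 + q1*a_2 + q2*a_1 + q3*a_0 = 0, i.e. 232551/400 + (152361/400)*q1 + (-2673/10)*q2 + (891/4)*q3 = 0.
  n^4: a_4 + q1*a_3 + q2*a_2 + q3*a_1 + q4*a_0 = 0, i.e. 3825063/8000 + (232551/400)*q1 + (152361/400)*q2 + (-2673/10)*q3 + (891/4)*q4 = 0.
  n^5: a_5 + q1*a_4 + q2*a_3 + q3*a_2 + q4*a_1 = 0, i.e. 2189187/3125 + (3825063/8000)*q1 + (232551/400)*q2 + (152361/400)*q3 + (-2673/10)*q4 = 0.
Solving this linear system: q1 = 13/40, q2 = -33/25, q3 = -18999/4000, q4 = -25749/4000.
The numerator is Q*f truncated at degree 1: P0 = a_0 = 891/4; P1 = a_1 + q1*a_0 = -6237/32.

The Pade approximant has numerator coefficients [891/4, -6237/32]; denominator coefficients [1, 13/40, -33/25, -18999/4000, -25749/4000].


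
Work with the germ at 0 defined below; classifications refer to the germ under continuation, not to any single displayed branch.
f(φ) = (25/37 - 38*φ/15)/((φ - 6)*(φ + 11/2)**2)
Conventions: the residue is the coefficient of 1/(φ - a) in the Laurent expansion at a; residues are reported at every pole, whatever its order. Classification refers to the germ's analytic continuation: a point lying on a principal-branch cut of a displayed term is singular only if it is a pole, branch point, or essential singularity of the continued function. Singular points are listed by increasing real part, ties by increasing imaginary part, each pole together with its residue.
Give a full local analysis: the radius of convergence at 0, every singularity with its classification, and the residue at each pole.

Denominator factor (φ - 6): pole of order 1 at 6, modulus 6.
Denominator factor (φ + 11/2)^2: pole of order 2 at -11/2, modulus 11/2.
The radius of convergence is the smallest modulus among the singular points: 11/2.
At the order-2 pole -11/2 set g(φ) = (φ - (-11/2))^2*f(φ) = (25/37 - 38*φ/15)/(φ - 6).
Order-2 pole: residue = g'(a); g'(-11/2) = 10748/97865, so the residue is 10748/97865.
At the order-1 pole 6 set g(φ) = (φ - (6))*f(φ) = (25/37 - 38*φ/15)/(φ + 11/2)**2.
Simple pole: residue = g(a) at a = 6, which is -10748/97865.
List the singular points by increasing real part (a conjugate pair: the negative imaginary part first).

Radius of convergence at 0: 11/2.
At -11/2: a pole of order 2; residue 10748/97865.
At 6: a pole of order 1; residue -10748/97865.


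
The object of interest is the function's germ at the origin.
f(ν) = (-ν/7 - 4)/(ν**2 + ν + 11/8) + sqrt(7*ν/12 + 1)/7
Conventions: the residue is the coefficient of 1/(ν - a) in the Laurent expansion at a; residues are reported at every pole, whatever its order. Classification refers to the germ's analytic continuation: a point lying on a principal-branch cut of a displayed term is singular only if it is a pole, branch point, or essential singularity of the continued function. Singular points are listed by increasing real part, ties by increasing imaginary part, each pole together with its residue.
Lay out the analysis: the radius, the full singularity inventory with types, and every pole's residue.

Denominator factor (ν**2 + ν + 11/8): discriminant -9/2, complex-conjugate roots (-1/2) + ((3/4)*sqrt(2))*i and (-1/2) - ((3/4)*sqrt(2))*i; poles of order 1, moduli (1/4)*sqrt(22) and (1/4)*sqrt(22).
Branch term (1/7)*sqrt(1 - ν/(-12/7)): its argument vanishes at ν = -12/7, a square-root branch point, modulus 12/7.
The radius of convergence is the smallest modulus among the singular points: (1/4)*sqrt(22).
The branch term is analytic at (-1/2) - ((3/4)*sqrt(2))*i and contributes nothing to the residue; only the rational part matters.
The factor ν**2 + ν + 11/8 splits as (ν - a)(ν - a') with a = (-1/2) - ((3/4)*sqrt(2))*i, a' = (-1/2) + ((3/4)*sqrt(2))*i. At the order-1 pole a set g(ν) = (ν - a)*(rational part) = [-ν/7 - 4] / (ν - a').
Simple pole: residue = g(a) at a = (-1/2) - ((3/4)*sqrt(2))*i, which is (-1/14) - ((55/42)*sqrt(2))*i.
The branch term is analytic at (-1/2) + ((3/4)*sqrt(2))*i and contributes nothing to the residue; only the rational part matters.
The factor ν**2 + ν + 11/8 splits as (ν - a)(ν - a') with a = (-1/2) + ((3/4)*sqrt(2))*i, a' = (-1/2) - ((3/4)*sqrt(2))*i. At the order-1 pole a set g(ν) = (ν - a)*(rational part) = [-ν/7 - 4] / (ν - a').
Simple pole: residue = g(a) at a = (-1/2) + ((3/4)*sqrt(2))*i, which is (-1/14) + ((55/42)*sqrt(2))*i.
List the singular points by increasing real part (a conjugate pair: the negative imaginary part first).

Radius of convergence at 0: (1/4)*sqrt(22).
At -12/7: an algebraic (square-root) branch point.
At (-1/2) - ((3/4)*sqrt(2))*i: a pole of order 1; residue (-1/14) - ((55/42)*sqrt(2))*i.
At (-1/2) + ((3/4)*sqrt(2))*i: a pole of order 1; residue (-1/14) + ((55/42)*sqrt(2))*i.


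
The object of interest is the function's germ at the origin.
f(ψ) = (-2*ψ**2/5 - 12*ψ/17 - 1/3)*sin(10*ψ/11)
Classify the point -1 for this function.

The point is a regular point.

There is no denominator, hence no pole anywhere.
The factor sin(10*ψ/11) is entire.
So the germ continues analytically to -1.


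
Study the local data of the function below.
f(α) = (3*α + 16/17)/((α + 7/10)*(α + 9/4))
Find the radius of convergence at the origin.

The radius of convergence is 7/10.

Denominator factor (α + 7/10): pole of order 1 at -7/10, modulus 7/10.
Denominator factor (α + 9/4): pole of order 1 at -9/4, modulus 9/4.
The radius of convergence is the smallest modulus among the singular points: 7/10.


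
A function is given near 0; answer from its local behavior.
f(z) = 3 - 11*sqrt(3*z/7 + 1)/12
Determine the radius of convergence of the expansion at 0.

Branch term (-11/12)*sqrt(1 - z/(-7/3)): its argument vanishes at z = -7/3, a square-root branch point, modulus 7/3.
The radius of convergence is the smallest modulus among the singular points: 7/3.

The radius of convergence is 7/3.


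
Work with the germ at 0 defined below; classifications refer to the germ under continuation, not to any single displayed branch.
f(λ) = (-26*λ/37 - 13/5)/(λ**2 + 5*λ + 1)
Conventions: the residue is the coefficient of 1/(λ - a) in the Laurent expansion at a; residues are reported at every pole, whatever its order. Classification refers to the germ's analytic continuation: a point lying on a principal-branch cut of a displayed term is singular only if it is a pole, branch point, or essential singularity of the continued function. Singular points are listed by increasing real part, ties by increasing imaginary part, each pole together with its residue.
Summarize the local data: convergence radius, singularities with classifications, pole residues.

Denominator factor (λ**2 + 5*λ + 1): discriminant 21, real irrational roots -5/2 + (1/2)*sqrt(21) and -5/2 - (1/2)*sqrt(21); poles of order 1, moduli 5/2 - (1/2)*sqrt(21) and 5/2 + (1/2)*sqrt(21).
The radius of convergence is the smallest modulus among the singular points: 5/2 - (1/2)*sqrt(21).
The factor λ**2 + 5*λ + 1 splits as (λ - a)(λ - a') with a = -5/2 - (1/2)*sqrt(21), a' = -5/2 + (1/2)*sqrt(21). At the order-1 pole a set g(λ) = (λ - a)*f(λ) = [-26*λ/37 - 13/5] / (λ - a').
Simple pole: residue = g(a) at a = -5/2 - (1/2)*sqrt(21), which is -13/37 + (52/1295)*sqrt(21).
The factor λ**2 + 5*λ + 1 splits as (λ - a)(λ - a') with a = -5/2 + (1/2)*sqrt(21), a' = -5/2 - (1/2)*sqrt(21). At the order-1 pole a set g(λ) = (λ - a)*f(λ) = [-26*λ/37 - 13/5] / (λ - a').
Simple pole: residue = g(a) at a = -5/2 + (1/2)*sqrt(21), which is -13/37 - (52/1295)*sqrt(21).
List the singular points by increasing real part (a conjugate pair: the negative imaginary part first).

Radius of convergence at 0: 5/2 - (1/2)*sqrt(21).
At -5/2 - (1/2)*sqrt(21): a pole of order 1; residue -13/37 + (52/1295)*sqrt(21).
At -5/2 + (1/2)*sqrt(21): a pole of order 1; residue -13/37 - (52/1295)*sqrt(21).


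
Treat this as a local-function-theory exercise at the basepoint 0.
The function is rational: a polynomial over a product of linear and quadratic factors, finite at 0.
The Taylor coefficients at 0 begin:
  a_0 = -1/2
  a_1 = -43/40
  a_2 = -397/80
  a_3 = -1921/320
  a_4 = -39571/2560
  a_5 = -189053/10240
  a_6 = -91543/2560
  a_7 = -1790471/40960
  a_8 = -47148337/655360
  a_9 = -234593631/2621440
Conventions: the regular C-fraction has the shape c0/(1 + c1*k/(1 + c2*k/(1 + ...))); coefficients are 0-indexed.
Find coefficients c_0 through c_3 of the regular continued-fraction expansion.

Taylor coefficients (read off): a_0 = -1/2, a_1 = -43/40, a_2 = -397/80, a_3 = -1921/320.
c0 = a_0 = -1/2. Peel one level at a time: if S = 1 + c*k/S' with S'(0) = 1, then c is the k-coefficient of S and S' = c*k/(S - 1).
S_1 = c0/f = 1 + (-43/20)*k + (-2121/400)*k^2 + ...; c1 = -43/20.
S_2 = c1*k/(S_1 - 1) = 1 + (-2121/860)*k + (232615/14792)*k^2 + ...; c2 = -2121/860.
S_3 = c2*k/(S_2 - 1) = 1 + (1163075/182406)*k + ...; c3 = 1163075/182406.

The regular C-fraction coefficients are [-1/2, -43/20, -2121/860, 1163075/182406].


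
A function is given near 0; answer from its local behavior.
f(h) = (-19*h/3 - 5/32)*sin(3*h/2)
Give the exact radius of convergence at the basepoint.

The radius of convergence is infinite.

The factor sin(3*h/2) is entire and contributes no finite singular point.
The polynomial part has no poles.
No finite singular points: the Taylor series at 0 converges everywhere.


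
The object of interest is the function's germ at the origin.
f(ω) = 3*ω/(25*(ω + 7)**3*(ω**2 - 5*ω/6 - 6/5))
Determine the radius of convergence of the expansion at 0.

Denominator factor (ω**2 - 5*ω/6 - 6/5): discriminant 989/180, real irrational roots 5/12 + (1/60)*sqrt(4945) and 5/12 - (1/60)*sqrt(4945); poles of order 1, moduli 5/12 + (1/60)*sqrt(4945) and -5/12 + (1/60)*sqrt(4945).
Denominator factor (ω + 7)^3: pole of order 3 at -7, modulus 7.
The radius of convergence is the smallest modulus among the singular points: -5/12 + (1/60)*sqrt(4945).

The radius of convergence is -5/12 + (1/60)*sqrt(4945).


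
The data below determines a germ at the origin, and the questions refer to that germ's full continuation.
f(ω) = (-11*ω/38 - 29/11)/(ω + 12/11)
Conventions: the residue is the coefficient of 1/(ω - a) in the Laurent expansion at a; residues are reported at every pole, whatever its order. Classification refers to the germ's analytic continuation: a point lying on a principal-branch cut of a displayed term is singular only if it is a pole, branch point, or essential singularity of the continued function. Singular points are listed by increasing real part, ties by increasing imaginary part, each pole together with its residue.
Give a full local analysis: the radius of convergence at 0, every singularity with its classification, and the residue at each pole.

Radius of convergence at 0: 12/11.
At -12/11: a pole of order 1; residue -485/209.

Denominator factor (ω + 12/11): pole of order 1 at -12/11, modulus 12/11.
The radius of convergence is the smallest modulus among the singular points: 12/11.
At the order-1 pole -12/11 set g(ω) = (ω - (-12/11))*f(ω) = -11*ω/38 - 29/11.
Simple pole: residue = g(a) at a = -12/11, which is -485/209.


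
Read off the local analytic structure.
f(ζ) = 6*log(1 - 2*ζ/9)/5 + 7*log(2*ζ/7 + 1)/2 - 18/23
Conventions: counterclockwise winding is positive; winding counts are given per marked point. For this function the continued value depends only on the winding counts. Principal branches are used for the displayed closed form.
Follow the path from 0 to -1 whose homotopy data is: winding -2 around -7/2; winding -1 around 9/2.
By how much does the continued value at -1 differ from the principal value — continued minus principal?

Continued minus principal equals -(82/5)*pi*i.

The rational part is single-valued and drops out of the difference; each branch term changes only by its own monodromy.
(6/5)*log(1 - ζ/(9/2)): each positive loop around 9/2 adds 2*pi*i to the log, so winding -1 contributes (6/5)*(-1)*2*pi*i = -(12/5)*pi*i.
(7/2)*log(1 - ζ/(-7/2)): each positive loop around -7/2 adds 2*pi*i to the log, so winding -2 contributes (7/2)*(-2)*2*pi*i = -(14)*pi*i.
Summing the contributions at ζ = -1 gives -(82/5)*pi*i.


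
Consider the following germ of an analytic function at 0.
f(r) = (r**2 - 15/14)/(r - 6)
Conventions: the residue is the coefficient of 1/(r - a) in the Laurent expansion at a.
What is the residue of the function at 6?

The residue is 489/14.

At the order-1 pole 6 set g(r) = (r - (6))*f(r) = r**2 - 15/14.
Simple pole: residue = g(a) at a = 6, which is 489/14.


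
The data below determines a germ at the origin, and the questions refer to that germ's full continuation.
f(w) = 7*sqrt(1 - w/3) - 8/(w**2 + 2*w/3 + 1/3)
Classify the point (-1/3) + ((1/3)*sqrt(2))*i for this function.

The denominator factor w**2 + 2*w/3 + 1/3 vanishes at (-1/3) + ((1/3)*sqrt(2))*i and appears to the power 1; the numerator there equals -8, nonzero, and no other factor vanishes.
The branch terms are analytic at this point.
Hence a pole whose order is the multiplicity, 1.

The point is a pole of order 1.


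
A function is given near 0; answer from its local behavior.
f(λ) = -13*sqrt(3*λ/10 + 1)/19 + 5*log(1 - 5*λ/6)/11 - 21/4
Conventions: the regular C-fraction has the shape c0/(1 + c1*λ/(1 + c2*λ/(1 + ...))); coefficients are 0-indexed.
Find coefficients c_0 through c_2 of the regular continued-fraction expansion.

The regular C-fraction coefficients are [-451/76, -6037/74415, -165842257/718789368].

Taylor coefficients (expand at 0): a_0 = -451/76, a_1 = -6037/12540, a_2 = -225917/1504800.
c0 = a_0 = -451/76. Peel one level at a time: if S = 1 + c*λ/S' with S'(0) = 1, then c is the λ-coefficient of S and S' = c*λ/(S - 1).
S_1 = c0/f = 1 + (-6037/74415)*λ + (-165842257/8860147560)*λ^2 + ...; c1 = -6037/74415.
S_2 = c1*λ/(S_1 - 1) = 1 + (-165842257/718789368)*λ + ...; c2 = -165842257/718789368.


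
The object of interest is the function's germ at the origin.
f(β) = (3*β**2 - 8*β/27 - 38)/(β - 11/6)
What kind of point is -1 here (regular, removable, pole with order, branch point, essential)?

Denominator factors: β - 11/6 = -17/6 at β = -1 — none vanishes.
So the germ continues analytically to -1.

The point is a regular point.


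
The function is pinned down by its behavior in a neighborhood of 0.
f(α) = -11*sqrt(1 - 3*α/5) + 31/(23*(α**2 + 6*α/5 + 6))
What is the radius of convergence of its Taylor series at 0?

Denominator factor (α**2 + 6*α/5 + 6): discriminant -564/25, complex-conjugate roots (-3/5) + ((1/5)*sqrt(141))*i and (-3/5) - ((1/5)*sqrt(141))*i; poles of order 1, moduli sqrt(6) and sqrt(6).
Branch term (-11)*sqrt(1 - α/(5/3)): its argument vanishes at α = 5/3, a square-root branch point, modulus 5/3.
The radius of convergence is the smallest modulus among the singular points: 5/3.

The radius of convergence is 5/3.


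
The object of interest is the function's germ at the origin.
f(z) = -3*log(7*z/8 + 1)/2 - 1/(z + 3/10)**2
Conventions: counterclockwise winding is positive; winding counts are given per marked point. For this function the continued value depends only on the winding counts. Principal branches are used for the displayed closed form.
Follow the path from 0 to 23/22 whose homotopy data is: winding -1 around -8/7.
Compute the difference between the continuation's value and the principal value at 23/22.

The rational part is single-valued and drops out of the difference; each branch term changes only by its own monodromy.
(-3/2)*log(1 - z/(-8/7)): each positive loop around -8/7 adds 2*pi*i to the log, so winding -1 contributes (-3/2)*(-1)*2*pi*i = (3)*pi*i.
Summing the contributions at z = 23/22 gives (3)*pi*i.

Continued minus principal equals (3)*pi*i.


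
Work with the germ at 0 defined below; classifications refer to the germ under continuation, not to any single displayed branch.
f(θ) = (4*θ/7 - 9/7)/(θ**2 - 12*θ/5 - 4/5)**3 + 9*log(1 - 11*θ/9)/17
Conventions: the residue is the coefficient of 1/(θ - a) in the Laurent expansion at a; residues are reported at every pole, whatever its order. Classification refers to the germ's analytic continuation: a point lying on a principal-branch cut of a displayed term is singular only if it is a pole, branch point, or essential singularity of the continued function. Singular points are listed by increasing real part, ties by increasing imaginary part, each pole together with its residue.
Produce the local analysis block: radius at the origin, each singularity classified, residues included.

Denominator factor (θ**2 - 12*θ/5 - 4/5)^3: discriminant 224/25, real irrational roots 6/5 + (2/5)*sqrt(14) and 6/5 - (2/5)*sqrt(14); poles of order 3, moduli 6/5 + (2/5)*sqrt(14) and -6/5 + (2/5)*sqrt(14).
Branch term (9/17)*log(1 - θ/(9/11)): its argument vanishes at θ = 9/11, a logarithmic branch point, modulus 9/11.
The radius of convergence is the smallest modulus among the singular points: -6/5 + (2/5)*sqrt(14).
The branch term is analytic at 6/5 - (2/5)*sqrt(14) and contributes nothing to the residue; only the rational part matters.
The factor θ**2 - 12*θ/5 - 4/5 splits as (θ - a)(θ - a') with a = 6/5 - (2/5)*sqrt(14), a' = 6/5 + (2/5)*sqrt(14). At the order-3 pole a set g(θ) = (θ - a)^3*(rational part) = [4*θ/7 - 9/7] / (θ - a')^3.
Order-3 pole: residue = g''(a)/2; g''(6/5 - (2/5)*sqrt(14)) = (5625/702464)*sqrt(14), so the residue is (5625/1404928)*sqrt(14).
The branch term is analytic at 6/5 + (2/5)*sqrt(14) and contributes nothing to the residue; only the rational part matters.
The factor θ**2 - 12*θ/5 - 4/5 splits as (θ - a)(θ - a') with a = 6/5 + (2/5)*sqrt(14), a' = 6/5 - (2/5)*sqrt(14). At the order-3 pole a set g(θ) = (θ - a)^3*(rational part) = [4*θ/7 - 9/7] / (θ - a')^3.
Order-3 pole: residue = g''(a)/2; g''(6/5 + (2/5)*sqrt(14)) = -(5625/702464)*sqrt(14), so the residue is -(5625/1404928)*sqrt(14).
List the singular points by increasing real part (a conjugate pair: the negative imaginary part first).

Radius of convergence at 0: -6/5 + (2/5)*sqrt(14).
At 6/5 - (2/5)*sqrt(14): a pole of order 3; residue (5625/1404928)*sqrt(14).
At 9/11: a logarithmic branch point.
At 6/5 + (2/5)*sqrt(14): a pole of order 3; residue -(5625/1404928)*sqrt(14).
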